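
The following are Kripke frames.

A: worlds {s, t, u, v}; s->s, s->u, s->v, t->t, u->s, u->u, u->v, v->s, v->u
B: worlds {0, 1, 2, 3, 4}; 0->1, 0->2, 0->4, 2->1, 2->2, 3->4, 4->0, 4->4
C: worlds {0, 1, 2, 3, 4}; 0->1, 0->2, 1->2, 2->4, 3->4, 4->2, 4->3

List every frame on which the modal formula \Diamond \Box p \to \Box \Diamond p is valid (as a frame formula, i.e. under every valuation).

This is the axiom for convergence; its first-order frame correspondent is \forall x \forall y \forall z (Rxy \wedge Rxz \to \exists w (Ryw \wedge Rzw)).
A: ✓.
B: fails — R02 and R01 but 2 and 1 have no common successor.
C: fails — R02 and R01 but 2 and 1 have no common successor.
Valid on: A.

A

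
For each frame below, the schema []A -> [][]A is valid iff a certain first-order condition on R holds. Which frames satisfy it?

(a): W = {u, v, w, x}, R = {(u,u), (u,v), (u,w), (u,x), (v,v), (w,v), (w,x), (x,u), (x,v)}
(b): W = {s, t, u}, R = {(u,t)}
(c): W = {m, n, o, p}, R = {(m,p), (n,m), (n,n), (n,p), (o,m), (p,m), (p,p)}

(b)

Frame correspondent (Sahlqvist): forall x forall y forall z (Rxy & Ryz -> Rxz) — i.e. transitivity.
(a): fails — Rwx and Rxu but not Rwu.
(b): condition met.
(c): fails — Rom and Rmp but not Rop.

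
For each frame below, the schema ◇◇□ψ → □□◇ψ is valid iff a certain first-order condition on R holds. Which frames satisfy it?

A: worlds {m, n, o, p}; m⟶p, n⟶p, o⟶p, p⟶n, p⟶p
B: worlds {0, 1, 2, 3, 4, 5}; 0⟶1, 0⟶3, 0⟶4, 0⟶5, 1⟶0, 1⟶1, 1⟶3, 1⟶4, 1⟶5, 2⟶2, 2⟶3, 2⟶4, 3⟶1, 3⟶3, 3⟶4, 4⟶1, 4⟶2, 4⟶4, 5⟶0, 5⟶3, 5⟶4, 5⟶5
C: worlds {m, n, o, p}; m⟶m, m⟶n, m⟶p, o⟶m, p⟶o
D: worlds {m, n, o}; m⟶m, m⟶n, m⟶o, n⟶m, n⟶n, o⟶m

The schema corresponds to a generalized confluence (Geach) condition: ∀x ∀y ∀z ((xR²y ∧ xR²z) → ∃w (yRw ∧ zRw)).
A: condition met.
B: condition met.
C: fails — mR²m, mR²n but no w with mRw and nRw.
D: condition met.

A, B, D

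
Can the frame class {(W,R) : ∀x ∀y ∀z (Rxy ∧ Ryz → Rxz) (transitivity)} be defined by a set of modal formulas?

The condition is transitivity. A defining modal formula is □q → □□q.
Suppose □q→□□q is valid. Take Rxy, Ryz and set V(q)={w : Rxw}. Then □q at x, so □□q at x, so □q at y, so q at z, i.e. Rxz.

Definable; □q → □□q defines it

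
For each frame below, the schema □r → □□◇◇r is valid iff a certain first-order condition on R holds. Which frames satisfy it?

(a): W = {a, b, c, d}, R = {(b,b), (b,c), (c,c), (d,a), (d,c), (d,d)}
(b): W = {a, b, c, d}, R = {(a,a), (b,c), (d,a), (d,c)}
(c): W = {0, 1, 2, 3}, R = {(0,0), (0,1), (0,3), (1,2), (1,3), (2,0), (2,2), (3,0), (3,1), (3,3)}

(b), (c)

Frame correspondent (Sahlqvist): ∀x ∀z (xR²z → ∃w (xRw ∧ zR²w)) — i.e. a generalized confluence (Geach) condition.
(a): fails — dR²a but no w with dRw and aR²w.
(b): satisfies the condition.
(c): satisfies the condition.
Valid on: (b), (c).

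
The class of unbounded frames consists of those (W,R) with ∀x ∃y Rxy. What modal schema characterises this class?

The condition is seriality. The D schema □r → ◇r defines it.

□r → ◇r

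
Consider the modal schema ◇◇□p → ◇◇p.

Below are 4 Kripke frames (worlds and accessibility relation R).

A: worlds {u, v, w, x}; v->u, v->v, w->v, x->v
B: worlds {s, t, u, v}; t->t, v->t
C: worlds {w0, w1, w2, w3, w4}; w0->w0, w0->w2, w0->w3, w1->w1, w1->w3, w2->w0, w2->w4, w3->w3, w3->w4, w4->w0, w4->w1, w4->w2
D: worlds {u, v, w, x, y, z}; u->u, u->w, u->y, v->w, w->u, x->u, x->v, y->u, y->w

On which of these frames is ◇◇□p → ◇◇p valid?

The schema corresponds to a generalized confluence (Geach) condition: ∀x ∀y (xR²y → ∃w (yRw ∧ xR²w)).
A: fails — vR²u but no t with uRt and vR²t.
B: satisfies the condition.
C: satisfies the condition.
D: satisfies the condition.
Valid on: B, C, D.

B, C, D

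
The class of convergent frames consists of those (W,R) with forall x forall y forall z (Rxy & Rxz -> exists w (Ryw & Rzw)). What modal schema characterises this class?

A defining formula is ◇□s → □◇s (the .2 axiom).
Suppose ◇□s→□◇s is valid. Take Rxy, Rxz and set V(s)={w : Ryw}. Then □s at y so ◇□s at x, so □◇s at x, so ◇s at z, giving w with Rzw and Ryw.

◇□s → □◇s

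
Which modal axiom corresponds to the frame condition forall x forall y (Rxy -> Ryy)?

This is shift-reflexivity; the standard corresponding axiom is T□: □(□ψ → ψ).

□(□ψ → ψ)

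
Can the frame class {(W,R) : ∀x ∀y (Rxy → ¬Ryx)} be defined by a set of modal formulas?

Not modally definable

Any modally definable frame class is closed under surjective bounded morphisms.
The 3-cycle (worlds 0,1,2 with 0→1→2→0) is asymmetric. Mapping every world to a single reflexive point • is a surjective bounded morphism, and the reflexive point is not asymmetric (R•• but asymmetry requires ¬R••).
Hence asymmetry is not modally definable.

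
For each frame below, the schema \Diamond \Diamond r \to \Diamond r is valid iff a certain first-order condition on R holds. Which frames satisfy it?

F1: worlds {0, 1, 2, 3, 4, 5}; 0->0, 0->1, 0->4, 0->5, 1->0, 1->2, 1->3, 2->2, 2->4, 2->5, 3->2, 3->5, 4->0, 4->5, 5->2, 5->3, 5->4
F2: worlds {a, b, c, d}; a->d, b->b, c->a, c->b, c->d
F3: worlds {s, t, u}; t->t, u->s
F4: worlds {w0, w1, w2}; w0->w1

Frame correspondent (Sahlqvist): \forall x \forall y (x R^2 y \to \exists w (y = w \wedge xRw)) — i.e. a generalized confluence (Geach) condition.
F1: fails — 0R²2 but no w with 2=w and 0Rw.
F2: ✓.
F3: ✓.
F4: ✓.

F2, F3, F4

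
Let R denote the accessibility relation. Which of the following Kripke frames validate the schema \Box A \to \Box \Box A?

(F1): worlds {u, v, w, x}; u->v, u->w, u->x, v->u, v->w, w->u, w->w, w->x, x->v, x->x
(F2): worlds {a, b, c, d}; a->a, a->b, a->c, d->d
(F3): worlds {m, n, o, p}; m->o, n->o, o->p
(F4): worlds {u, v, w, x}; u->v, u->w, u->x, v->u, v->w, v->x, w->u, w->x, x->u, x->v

(F2)

The schema corresponds to transitivity: \forall x \forall y \forall z (Rxy \wedge Ryz \to Rxz).
(F1): fails — Ruv and Rvu but not Ruu.
(F2): satisfies the condition.
(F3): fails — Rno and Rop but not Rnp.
(F4): fails — Ruv and Rvu but not Ruu.
Valid on: (F2).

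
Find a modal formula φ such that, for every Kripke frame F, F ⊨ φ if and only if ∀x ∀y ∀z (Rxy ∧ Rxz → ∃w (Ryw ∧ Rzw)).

The condition is convergence. The .2 schema ◇□ψ → □◇ψ defines it.
Suppose ◇□ψ→□◇ψ is valid. Take Rxy, Rxz and set V(ψ)={w : Ryw}. Then □ψ at y so ◇□ψ at x, so □◇ψ at x, so ◇ψ at z, giving w with Rzw and Ryw.

◇□ψ → □◇ψ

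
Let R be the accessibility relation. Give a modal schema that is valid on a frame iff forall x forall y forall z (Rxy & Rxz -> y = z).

◇r → □r

The condition is partial functionality. The CD schema ◇r → □r defines it.
Suppose ◇r→□r is valid. Take Rxy, Rxz and set V(r)={y}. Then ◇r at x, so □r at x, so r at z, i.e. z=y.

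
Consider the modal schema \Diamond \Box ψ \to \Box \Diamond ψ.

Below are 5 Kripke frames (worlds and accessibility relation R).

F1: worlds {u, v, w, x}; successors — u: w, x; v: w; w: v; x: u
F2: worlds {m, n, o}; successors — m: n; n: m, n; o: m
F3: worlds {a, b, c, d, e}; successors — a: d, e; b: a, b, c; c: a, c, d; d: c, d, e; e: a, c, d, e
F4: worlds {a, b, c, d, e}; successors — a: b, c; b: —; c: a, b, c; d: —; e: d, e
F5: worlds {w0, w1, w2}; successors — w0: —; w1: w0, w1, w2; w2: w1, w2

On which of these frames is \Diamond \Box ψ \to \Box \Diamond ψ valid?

Frame correspondent (Sahlqvist): \forall x \forall y \forall z (Rxy \wedge Rxz \to \exists w (Ryw \wedge Rzw)) — i.e. convergence.
F1: fails — Ruw and Rux but w and x have no common successor.
F2: satisfies the condition.
F3: fails — Rbb and Rba but b and a have no common successor.
F4: fails — Rab and Rab but b and b have no common successor.
F5: fails — Rw1w2 and Rw1w0 but w2 and w0 have no common successor.

F2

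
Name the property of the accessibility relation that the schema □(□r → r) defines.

Suppose □(□r→r) is valid. Take Rxy and set V(r)={w : Ryw}. Then at y, □r holds; since □(□r→r) at x, □r→r at y, so r at y, i.e. Ryy.

shift-reflexivity: ∀x ∀y (Rxy → Ryy)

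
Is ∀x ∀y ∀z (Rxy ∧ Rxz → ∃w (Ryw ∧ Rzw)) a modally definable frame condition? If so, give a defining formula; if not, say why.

Yes: it is convergence, defined by the .2 schema ◇□r → □◇r.

Yes — defined by ◇□r → □◇r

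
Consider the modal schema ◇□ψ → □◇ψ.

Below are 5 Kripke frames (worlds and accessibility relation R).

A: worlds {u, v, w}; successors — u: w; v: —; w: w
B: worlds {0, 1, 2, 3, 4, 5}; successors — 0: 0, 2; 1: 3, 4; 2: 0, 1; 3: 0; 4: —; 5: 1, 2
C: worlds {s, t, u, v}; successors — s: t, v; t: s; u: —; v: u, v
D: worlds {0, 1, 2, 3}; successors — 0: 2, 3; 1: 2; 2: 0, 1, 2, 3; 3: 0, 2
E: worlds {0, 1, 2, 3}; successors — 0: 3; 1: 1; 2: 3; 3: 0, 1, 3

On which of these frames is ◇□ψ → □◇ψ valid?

A, D

The schema corresponds to convergence: ∀x ∀y ∀z (Rxy ∧ Rxz → ∃w (Ryw ∧ Rzw)).
A: ✓.
B: fails — R14 and R14 but 4 and 4 have no common successor.
C: fails — Rsv and Rst but v and t have no common successor.
D: ✓.
E: fails — R31 and R30 but 1 and 0 have no common successor.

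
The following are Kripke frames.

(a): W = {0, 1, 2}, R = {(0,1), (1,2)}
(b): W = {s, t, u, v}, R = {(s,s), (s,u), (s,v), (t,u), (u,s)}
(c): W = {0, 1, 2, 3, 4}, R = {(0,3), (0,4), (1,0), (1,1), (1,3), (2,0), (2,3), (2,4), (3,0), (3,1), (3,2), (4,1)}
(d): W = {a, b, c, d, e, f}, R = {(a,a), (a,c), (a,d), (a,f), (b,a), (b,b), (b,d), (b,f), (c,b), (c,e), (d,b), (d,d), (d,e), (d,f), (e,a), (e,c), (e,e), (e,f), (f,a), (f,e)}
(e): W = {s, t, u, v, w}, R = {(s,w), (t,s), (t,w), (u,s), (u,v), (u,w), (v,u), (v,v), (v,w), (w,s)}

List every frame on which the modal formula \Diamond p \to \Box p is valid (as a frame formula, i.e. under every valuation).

(a)

Frame correspondent (Sahlqvist): \forall x \forall y \forall z (Rxy \wedge Rxz \to y = z) — i.e. partial functionality.
(a): holds.
(b): fails — s sees both s and u.
(c): fails — 0 sees both 3 and 4.
(d): fails — a sees both a and c.
(e): fails — t sees both s and w.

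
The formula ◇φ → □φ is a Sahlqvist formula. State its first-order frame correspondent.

Partial functionality

Suppose ◇φ→□φ is valid. Take Rxy, Rxz and set V(φ)={y}. Then ◇φ at x, so □φ at x, so φ at z, i.e. z=y.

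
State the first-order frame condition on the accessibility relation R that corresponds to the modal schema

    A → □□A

∀x ∀z (xR²z → ∃w (x = w ∧ z = w))

This is a Sahlqvist (Geach-type) schema ◇^0□^0A → □^2◇^0A.
First-order correspondent: ∀x ∀z (xR²z → ∃w (x = w ∧ z = w)).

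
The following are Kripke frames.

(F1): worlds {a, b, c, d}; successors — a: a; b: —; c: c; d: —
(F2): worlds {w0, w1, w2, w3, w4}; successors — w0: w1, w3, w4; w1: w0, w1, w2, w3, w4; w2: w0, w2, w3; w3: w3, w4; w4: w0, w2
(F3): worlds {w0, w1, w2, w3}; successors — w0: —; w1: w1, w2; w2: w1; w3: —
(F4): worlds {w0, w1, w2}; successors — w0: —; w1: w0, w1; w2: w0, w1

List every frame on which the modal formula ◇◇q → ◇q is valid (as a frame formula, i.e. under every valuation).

(F1), (F4)

The schema corresponds to transitivity: ∀x ∀y ∀z (Rxy ∧ Ryz → Rxz).
(F1): condition met.
(F2): fails — Rw0w4 and Rw4w2 but not Rw0w2.
(F3): fails — Rw2w1 and Rw1w2 but not Rw2w2.
(F4): condition met.
Valid on: (F1), (F4).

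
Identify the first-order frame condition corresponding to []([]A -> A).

Suppose □(□A→A) is valid. Take Rxy and set V(A)={w : Ryw}. Then at y, □A holds; since □(□A→A) at x, □A→A at y, so A at y, i.e. Ryy.
Conversely, any frame satisfying forall x forall y (Rxy -> Ryy) validates the schema.
So the correspondent is shift-reflexivity.

shift-reflexivity: forall x forall y (Rxy -> Ryy)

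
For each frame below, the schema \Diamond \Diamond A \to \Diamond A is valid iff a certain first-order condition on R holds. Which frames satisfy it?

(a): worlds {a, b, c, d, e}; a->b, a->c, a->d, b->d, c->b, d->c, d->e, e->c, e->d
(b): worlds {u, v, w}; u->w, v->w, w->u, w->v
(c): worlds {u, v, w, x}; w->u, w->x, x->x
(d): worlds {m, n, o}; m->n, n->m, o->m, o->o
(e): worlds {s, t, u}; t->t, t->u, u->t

The schema corresponds to transitivity: \forall x \forall y \forall z (Rxy \wedge Ryz \to Rxz).
(a): fails — Rde and Red but not Rdd.
(b): fails — Rwu and Ruw but not Rww.
(c): holds.
(d): fails — Rom and Rmn but not Ron.
(e): fails — Rut and Rtu but not Ruu.

(c)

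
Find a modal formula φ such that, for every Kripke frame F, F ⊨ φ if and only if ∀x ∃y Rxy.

A defining formula is □p → ◇p (the D axiom).
Suppose □p→◇p is valid. At any x set V(p)=W. Then □p at x, so ◇p at x, so x has a successor.

□p → ◇p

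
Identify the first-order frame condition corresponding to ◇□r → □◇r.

This schema is the .2 axiom.
It corresponds to convergence: ∀x ∀y ∀z (Rxy ∧ Rxz → ∃w (Ryw ∧ Rzw)).

Convergence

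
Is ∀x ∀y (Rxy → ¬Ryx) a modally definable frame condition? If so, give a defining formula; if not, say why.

Any modally definable frame class is closed under surjective bounded morphisms.
The 3-cycle (worlds w0,w1,w2 with w0→w1→w2→w0) is asymmetric. Mapping every world to a single reflexive point • is a surjective bounded morphism, and the reflexive point is not asymmetric (R•• but asymmetry requires ¬R••).
So no modal formula (or set of formulas) defines exactly the asymmetric frames.

No — not modally definable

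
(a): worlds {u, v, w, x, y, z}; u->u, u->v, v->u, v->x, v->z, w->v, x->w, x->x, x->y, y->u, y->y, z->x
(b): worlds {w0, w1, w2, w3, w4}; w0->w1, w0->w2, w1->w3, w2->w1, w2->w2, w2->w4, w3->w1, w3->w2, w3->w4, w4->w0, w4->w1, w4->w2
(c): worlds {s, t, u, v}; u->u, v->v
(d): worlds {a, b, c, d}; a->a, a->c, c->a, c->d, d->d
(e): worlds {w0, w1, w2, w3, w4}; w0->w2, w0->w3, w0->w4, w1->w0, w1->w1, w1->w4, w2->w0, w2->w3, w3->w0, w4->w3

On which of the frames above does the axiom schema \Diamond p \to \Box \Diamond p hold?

(c)

This is the axiom for the Euclidean property; its first-order frame correspondent is \forall x \forall y \forall z (Rxy \wedge Rxz \to Ryz).
(a): fails — Ruv and Ruv but not Rvv.
(b): fails — Rw0w1 and Rw0w1 but not Rw1w1.
(c): ✓.
(d): fails — Rac and Rac but not Rcc.
(e): fails — Rw0w4 and Rw0w4 but not Rw4w4.
Valid on: (c).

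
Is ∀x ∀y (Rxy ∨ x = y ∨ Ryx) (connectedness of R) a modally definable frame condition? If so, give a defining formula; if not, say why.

Not modally definable

Any modally definable frame class is closed under disjoint unions.
Take 4 disjoint single-world reflexive frames: each is trivially connected, but their disjoint union has 4 worlds with no edge between distinct components, so it is not connected.
Hence connectedness of R is not modally definable.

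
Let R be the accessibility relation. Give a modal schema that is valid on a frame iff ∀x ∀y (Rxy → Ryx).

A defining formula is s → □◇s (the B axiom).
Suppose s→□◇s is valid. Take Rxy and set V(s)={x}. Then s at x, so □◇s at x, so ◇s at y, so some z with Ryz has s; z=x, i.e. Ryx.

s → □◇s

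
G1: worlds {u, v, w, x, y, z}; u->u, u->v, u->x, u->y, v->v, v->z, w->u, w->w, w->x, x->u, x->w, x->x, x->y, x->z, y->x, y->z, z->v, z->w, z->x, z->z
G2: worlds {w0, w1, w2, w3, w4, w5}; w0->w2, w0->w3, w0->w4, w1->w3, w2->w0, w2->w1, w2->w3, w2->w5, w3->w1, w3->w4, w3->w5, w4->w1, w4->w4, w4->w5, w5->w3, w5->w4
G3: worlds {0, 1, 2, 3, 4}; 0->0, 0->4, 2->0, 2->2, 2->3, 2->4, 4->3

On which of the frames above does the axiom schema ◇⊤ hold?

The schema corresponds to seriality: ∀x ∃y Rxy.
G1: condition met.
G2: condition met.
G3: fails — world 1 has no successor.

G1, G2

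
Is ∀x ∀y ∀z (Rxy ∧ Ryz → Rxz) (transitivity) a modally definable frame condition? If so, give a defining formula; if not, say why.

Yes, by □r → □□r

This is a Sahlqvist condition; the 4 axiom □r → □□r defines it.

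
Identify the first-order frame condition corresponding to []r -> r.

Suppose □r→r is valid. At any x set V(r)={w : Rxw}. Then □r holds at x, so r holds at x, i.e. Rxx.
Conversely, any frame satisfying forall x Rxx validates the schema.
Frame condition: forall x Rxx.

reflexivity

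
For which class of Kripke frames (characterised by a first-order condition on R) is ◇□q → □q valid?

the Euclidean property: ∀x ∀y ∀z (Rxy ∧ Rxz → Ryz)

Replacing q by ¬q and contraposing gives the equivalent schema ◇q → □◇q.
Suppose ◇q→□◇q is valid. Take Rxy, Rxz and set V(q)={y}. Then ◇q at x, so □◇q at x, so ◇q at z, so some w with Rzw has q; w=y, i.e. Rzy. By symmetry of the argument, Ryz.
Conversely, on a frame with the Euclidean property the schema holds at every world under every valuation.
Frame condition: ∀x ∀y ∀z (Rxy ∧ Rxz → Ryz).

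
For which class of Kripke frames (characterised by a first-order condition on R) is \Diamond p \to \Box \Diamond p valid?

This is the 5 axiom.
It corresponds to the Euclidean property: \forall x \forall y \forall z (Rxy \wedge Rxz \to Ryz).

The Euclidean property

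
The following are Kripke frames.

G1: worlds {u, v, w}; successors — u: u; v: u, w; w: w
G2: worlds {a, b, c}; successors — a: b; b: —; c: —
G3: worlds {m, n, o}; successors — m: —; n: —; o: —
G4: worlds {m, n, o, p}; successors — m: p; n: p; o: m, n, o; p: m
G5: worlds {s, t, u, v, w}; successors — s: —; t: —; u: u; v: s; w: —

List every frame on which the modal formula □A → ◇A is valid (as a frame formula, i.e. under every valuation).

G1, G4

This is the axiom for seriality; its first-order frame correspondent is ∀x ∃y Rxy.
G1: ✓.
G2: fails — world b has no successor.
G3: fails — world m has no successor.
G4: ✓.
G5: fails — world s has no successor.
Valid on: G1, G4.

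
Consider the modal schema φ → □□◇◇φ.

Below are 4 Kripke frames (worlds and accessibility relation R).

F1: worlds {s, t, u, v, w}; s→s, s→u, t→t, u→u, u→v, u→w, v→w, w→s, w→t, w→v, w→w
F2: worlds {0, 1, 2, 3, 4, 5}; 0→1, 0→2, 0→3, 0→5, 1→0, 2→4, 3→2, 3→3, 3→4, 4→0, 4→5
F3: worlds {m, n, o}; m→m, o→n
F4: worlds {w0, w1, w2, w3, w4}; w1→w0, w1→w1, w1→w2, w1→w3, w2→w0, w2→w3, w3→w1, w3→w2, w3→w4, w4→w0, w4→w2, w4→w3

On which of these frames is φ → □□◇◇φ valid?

This is the axiom for a generalized confluence (Geach) condition; its first-order frame correspondent is ∀x ∀z (xR²z → ∃w (x = w ∧ zR²w)).
F1: fails — uR²t but no w* with u=w* and tR²w*.
F2: fails — 0R²4 but no w with 0=w and 4R²w.
F3: condition met.
F4: fails — w1R²w0 but no w with w1=w and w0R²w.

F3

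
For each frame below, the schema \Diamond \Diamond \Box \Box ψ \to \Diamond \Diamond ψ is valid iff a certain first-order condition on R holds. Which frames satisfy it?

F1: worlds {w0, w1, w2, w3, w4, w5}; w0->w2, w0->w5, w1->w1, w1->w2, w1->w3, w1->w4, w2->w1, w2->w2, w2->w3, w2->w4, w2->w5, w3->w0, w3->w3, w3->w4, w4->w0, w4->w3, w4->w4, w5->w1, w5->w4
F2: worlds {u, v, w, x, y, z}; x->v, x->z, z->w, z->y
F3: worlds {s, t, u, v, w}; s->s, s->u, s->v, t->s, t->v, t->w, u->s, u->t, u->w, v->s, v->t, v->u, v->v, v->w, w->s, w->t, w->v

This is the axiom for a generalized confluence (Geach) condition; its first-order frame correspondent is \forall x \forall y (x R^2 y \to \exists w (y R^2 w \wedge x R^2 w)).
F1: condition met.
F2: fails — xR²w but no t with wR²t and xR²t.
F3: condition met.

F1, F3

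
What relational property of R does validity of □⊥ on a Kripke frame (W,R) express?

This schema is the Ver axiom.
It corresponds to emptiness of R: ∀x ∀y ¬Rxy.

emptiness of R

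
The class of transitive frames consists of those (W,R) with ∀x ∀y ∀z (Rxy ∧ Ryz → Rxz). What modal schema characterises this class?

This is transitivity; the standard corresponding axiom is 4: □r → □□r.
Suppose □r→□□r is valid. Take Rxy, Ryz and set V(r)={w : Rxw}. Then □r at x, so □□r at x, so □r at y, so r at z, i.e. Rxz.

□r → □□r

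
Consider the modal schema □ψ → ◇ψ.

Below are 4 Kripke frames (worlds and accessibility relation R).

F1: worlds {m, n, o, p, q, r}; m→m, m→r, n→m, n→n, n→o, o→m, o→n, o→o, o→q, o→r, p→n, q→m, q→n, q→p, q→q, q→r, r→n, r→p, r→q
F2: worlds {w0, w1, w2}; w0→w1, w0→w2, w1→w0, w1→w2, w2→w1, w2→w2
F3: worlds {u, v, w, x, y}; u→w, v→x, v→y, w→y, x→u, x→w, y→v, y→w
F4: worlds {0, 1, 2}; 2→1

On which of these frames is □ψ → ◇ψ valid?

F1, F2, F3

This is the axiom for seriality; its first-order frame correspondent is ∀x ∃y Rxy.
F1: condition met.
F2: condition met.
F3: condition met.
F4: fails — world 0 has no successor.
Valid on: F1, F2, F3.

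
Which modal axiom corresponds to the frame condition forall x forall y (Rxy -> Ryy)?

□(□r → r)

The condition is shift-reflexivity. The T□ schema □(□r → r) defines it.
Suppose □(□r→r) is valid. Take Rxy and set V(r)={w : Ryw}. Then at y, □r holds; since □(□r→r) at x, □r→r at y, so r at y, i.e. Ryy.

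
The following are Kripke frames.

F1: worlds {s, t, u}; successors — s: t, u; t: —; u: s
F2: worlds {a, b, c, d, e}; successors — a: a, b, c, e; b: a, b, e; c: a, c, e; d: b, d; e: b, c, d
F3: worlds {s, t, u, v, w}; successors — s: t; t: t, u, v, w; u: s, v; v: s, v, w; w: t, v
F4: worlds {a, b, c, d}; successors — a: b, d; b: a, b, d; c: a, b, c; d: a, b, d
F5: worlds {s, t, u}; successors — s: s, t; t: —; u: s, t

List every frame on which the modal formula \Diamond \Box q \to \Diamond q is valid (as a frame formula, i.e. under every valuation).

F2, F4

The schema corresponds to a generalized confluence (Geach) condition: \forall x \forall y (xRy \to \exists w (yRw \wedge xRw)).
F1: fails — sRt but no w with tRw and sRw.
F2: satisfies the condition.
F3: fails — uRs but no w* with sRw* and uRw*.
F4: satisfies the condition.
F5: fails — sRt but no w with tRw and sRw.
Valid on: F2, F4.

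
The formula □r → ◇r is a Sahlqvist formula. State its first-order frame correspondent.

Suppose □r→◇r is valid. At any x set V(r)=W. Then □r at x, so ◇r at x, so x has a successor.

seriality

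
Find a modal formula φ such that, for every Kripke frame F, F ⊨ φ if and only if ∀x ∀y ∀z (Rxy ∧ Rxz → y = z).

◇s → □s

The condition is partial functionality. The CD schema ◇s → □s defines it.
Suppose ◇s→□s is valid. Take Rxy, Rxz and set V(s)={y}. Then ◇s at x, so □s at x, so s at z, i.e. z=y.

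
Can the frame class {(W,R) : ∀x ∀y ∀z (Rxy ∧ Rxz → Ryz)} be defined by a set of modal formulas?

Yes, by ◇q → □◇q

Yes: it is the Euclidean property, defined by the 5 schema ◇q → □◇q.
Suppose ◇q→□◇q is valid. Take Rxy, Rxz and set V(q)={y}. Then ◇q at x, so □◇q at x, so ◇q at z, so some w with Rzw has q; w=y, i.e. Rzy. By symmetry of the argument, Ryz.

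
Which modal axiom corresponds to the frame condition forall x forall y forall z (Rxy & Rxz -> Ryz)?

◇p → □◇p

This is the Euclidean property; the standard corresponding axiom is 5: ◇p → □◇p.
Suppose ◇p→□◇p is valid. Take Rxy, Rxz and set V(p)={y}. Then ◇p at x, so □◇p at x, so ◇p at z, so some w with Rzw has p; w=y, i.e. Rzy. By symmetry of the argument, Ryz.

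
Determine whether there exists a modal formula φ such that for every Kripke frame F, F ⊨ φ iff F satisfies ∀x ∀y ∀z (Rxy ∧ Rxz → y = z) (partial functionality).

This is a Sahlqvist condition; the CD axiom ◇p → □p defines it.

Yes — defined by ◇p → □p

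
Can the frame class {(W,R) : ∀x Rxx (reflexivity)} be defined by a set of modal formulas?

Yes, by □r → r

The condition is reflexivity. A defining modal formula is □r → r.
Suppose □r→r is valid. At any x set V(r)={w : Rxw}. Then □r holds at x, so r holds at x, i.e. Rxx.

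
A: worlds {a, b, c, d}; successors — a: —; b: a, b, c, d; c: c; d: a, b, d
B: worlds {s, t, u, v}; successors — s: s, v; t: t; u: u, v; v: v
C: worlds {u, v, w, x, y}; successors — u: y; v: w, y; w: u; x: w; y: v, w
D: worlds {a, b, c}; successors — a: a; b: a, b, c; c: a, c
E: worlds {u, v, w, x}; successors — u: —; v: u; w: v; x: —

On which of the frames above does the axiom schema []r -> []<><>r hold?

Frame correspondent (Sahlqvist): forall x forall z (xRz -> exists w (xRw & z R^2 w)) — i.e. a generalized confluence (Geach) condition.
A: fails — bRa but no w with bRw and aR²w.
B: condition met.
C: fails — wRu but no t with wRt and uR²t.
D: condition met.
E: fails — vRu but no t with vRt and uR²t.

B, D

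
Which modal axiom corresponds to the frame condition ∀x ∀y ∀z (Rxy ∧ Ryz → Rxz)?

The condition is transitivity. The 4 schema □r → □□r defines it.
Suppose □r→□□r is valid. Take Rxy, Ryz and set V(r)={w : Rxw}. Then □r at x, so □□r at x, so □r at y, so r at z, i.e. Rxz.

□r → □□r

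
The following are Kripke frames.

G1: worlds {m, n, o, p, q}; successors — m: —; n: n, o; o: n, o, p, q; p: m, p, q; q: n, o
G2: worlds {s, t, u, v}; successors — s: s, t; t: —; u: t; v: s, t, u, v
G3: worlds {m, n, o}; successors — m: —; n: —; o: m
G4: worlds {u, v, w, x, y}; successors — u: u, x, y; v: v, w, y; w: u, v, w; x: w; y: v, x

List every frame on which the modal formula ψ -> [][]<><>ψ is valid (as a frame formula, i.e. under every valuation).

The schema corresponds to a generalized confluence (Geach) condition: forall x forall z (x R^2 z -> exists w (x = w & z R^2 w)).
G1: fails — oR²m but no w with o=w and mR²w.
G2: fails — sR²t but no w with s=w and tR²w.
G3: holds.
G4: fails — uR²y but no t with u=t and yR²t.
Valid on: G3.

G3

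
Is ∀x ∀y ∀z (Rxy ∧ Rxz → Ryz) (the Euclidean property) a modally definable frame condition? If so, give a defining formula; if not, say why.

Definable; ◇p → □◇p defines it

This is a Sahlqvist condition; the 5 axiom ◇p → □◇p defines it.
Suppose ◇p→□◇p is valid. Take Rxy, Rxz and set V(p)={y}. Then ◇p at x, so □◇p at x, so ◇p at z, so some w with Rzw has p; w=y, i.e. Rzy. By symmetry of the argument, Ryz.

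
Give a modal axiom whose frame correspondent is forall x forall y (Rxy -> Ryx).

This is symmetry; the standard corresponding axiom is B: p → □◇p.

p → □◇p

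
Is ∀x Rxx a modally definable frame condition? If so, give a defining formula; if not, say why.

Yes, by □p → p

This is a Sahlqvist condition; the T axiom □p → p defines it.
Suppose □p→p is valid. At any x set V(p)={w : Rxw}. Then □p holds at x, so p holds at x, i.e. Rxx.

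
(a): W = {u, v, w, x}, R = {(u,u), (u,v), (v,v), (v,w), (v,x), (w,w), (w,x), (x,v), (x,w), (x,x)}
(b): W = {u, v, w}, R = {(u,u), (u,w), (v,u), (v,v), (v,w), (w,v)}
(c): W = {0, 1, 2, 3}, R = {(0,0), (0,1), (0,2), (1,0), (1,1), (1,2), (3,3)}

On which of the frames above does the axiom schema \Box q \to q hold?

(a)

This is the axiom for reflexivity; its first-order frame correspondent is \forall x Rxx.
(a): condition met.
(b): fails — world w does not see itself.
(c): fails — world 2 does not see itself.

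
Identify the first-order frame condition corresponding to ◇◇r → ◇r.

Replacing r by ¬r and contraposing gives the equivalent schema □r → □□r.
Suppose □r→□□r is valid. Take Rxy, Ryz and set V(r)={w : Rxw}. Then □r at x, so □□r at x, so □r at y, so r at z, i.e. Rxz.

transitivity: ∀x ∀y ∀z (Rxy ∧ Ryz → Rxz)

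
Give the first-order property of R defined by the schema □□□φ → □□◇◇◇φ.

∀x ∀z (xR²z → ∃w (xR³w ∧ zR³w))

This is a Sahlqvist (Geach-type) schema ◇^0□^3φ → □^2◇^3φ.
Minimal-valuation argument: fix x; take any y with xR^0y and any z with xR^2z. Set V(φ) to the set of worlds R-reachable from y in exactly 3 steps. Then □^3φ holds at y, so the antecedent holds at x; validity forces ◇^3φ at z, giving a w with zR^3w and yR^3w.
First-order correspondent: ∀x ∀z (xR²z → ∃w (xR³w ∧ zR³w)).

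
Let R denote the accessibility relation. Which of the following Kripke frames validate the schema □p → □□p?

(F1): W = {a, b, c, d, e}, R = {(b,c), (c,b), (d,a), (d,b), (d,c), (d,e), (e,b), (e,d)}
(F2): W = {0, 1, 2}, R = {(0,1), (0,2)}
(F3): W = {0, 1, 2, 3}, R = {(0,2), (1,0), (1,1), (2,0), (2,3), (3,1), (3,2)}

(F2)

The schema corresponds to transitivity: ∀x ∀y ∀z (Rxy ∧ Ryz → Rxz).
(F1): fails — Rbc and Rcb but not Rbb.
(F2): ✓.
(F3): fails — R10 and R02 but not R12.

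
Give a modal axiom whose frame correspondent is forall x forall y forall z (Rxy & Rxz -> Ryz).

◇q → □◇q

The condition is the Euclidean property. The 5 schema ◇q → □◇q defines it.
Suppose ◇q→□◇q is valid. Take Rxy, Rxz and set V(q)={y}. Then ◇q at x, so □◇q at x, so ◇q at z, so some w with Rzw has q; w=y, i.e. Rzy. By symmetry of the argument, Ryz.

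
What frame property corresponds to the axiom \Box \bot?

emptiness of R

□⊥ is valid iff no world has any successor (otherwise □⊥ fails at any world with one).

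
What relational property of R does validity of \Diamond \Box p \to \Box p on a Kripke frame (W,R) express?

Equivalently (dual form): ◇p → □◇p.
Suppose ◇p→□◇p is valid. Take Rxy, Rxz and set V(p)={y}. Then ◇p at x, so □◇p at x, so ◇p at z, so some w with Rzw has p; w=y, i.e. Rzy. By symmetry of the argument, Ryz.
Conversely, any frame satisfying \forall x \forall y \forall z (Rxy \wedge Rxz \to Ryz) validates the schema.
Frame condition: \forall x \forall y \forall z (Rxy \wedge Rxz \to Ryz).

the Euclidean property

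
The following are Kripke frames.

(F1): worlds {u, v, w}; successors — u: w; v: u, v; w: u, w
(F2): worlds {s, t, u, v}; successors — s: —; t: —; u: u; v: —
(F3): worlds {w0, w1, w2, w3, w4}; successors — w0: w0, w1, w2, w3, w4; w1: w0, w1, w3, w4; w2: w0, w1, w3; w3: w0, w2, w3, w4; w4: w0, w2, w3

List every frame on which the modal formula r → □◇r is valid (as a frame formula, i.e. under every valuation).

Frame correspondent (Sahlqvist): ∀x ∀y (Rxy → Ryx) — i.e. symmetry.
(F1): fails — Rvu but not Ruv.
(F2): condition met.
(F3): fails — Rw1w3 but not Rw3w1.

(F2)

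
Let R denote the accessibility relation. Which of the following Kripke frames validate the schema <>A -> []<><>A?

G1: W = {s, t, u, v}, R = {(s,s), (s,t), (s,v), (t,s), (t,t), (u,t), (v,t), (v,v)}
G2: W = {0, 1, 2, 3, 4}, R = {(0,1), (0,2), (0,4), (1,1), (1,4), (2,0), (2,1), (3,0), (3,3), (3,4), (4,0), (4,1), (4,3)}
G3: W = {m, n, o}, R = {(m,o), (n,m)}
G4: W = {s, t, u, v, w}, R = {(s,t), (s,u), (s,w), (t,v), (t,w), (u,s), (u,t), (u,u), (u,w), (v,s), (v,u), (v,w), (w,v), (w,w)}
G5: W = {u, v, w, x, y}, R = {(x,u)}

G1

The schema corresponds to a generalized confluence (Geach) condition: forall x forall y forall z ((xRy & xRz) -> exists w (y = w & z R^2 w)).
G1: satisfies the condition.
G2: fails — 0R2, 0R1 but no w with 2=w and 1R²w.
G3: fails — mRo, mRo but no w with o=w and oR²w.
G4: fails — sRt, sRt but no w* with t=w* and tR²w*.
G5: fails — xRu, xRu but no t with u=t and uR²t.
Valid on: G1.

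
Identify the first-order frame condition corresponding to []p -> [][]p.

Suppose □p→□□p is valid. Take Rxy, Ryz and set V(p)={w : Rxw}. Then □p at x, so □□p at x, so □p at y, so p at z, i.e. Rxz.

Transitivity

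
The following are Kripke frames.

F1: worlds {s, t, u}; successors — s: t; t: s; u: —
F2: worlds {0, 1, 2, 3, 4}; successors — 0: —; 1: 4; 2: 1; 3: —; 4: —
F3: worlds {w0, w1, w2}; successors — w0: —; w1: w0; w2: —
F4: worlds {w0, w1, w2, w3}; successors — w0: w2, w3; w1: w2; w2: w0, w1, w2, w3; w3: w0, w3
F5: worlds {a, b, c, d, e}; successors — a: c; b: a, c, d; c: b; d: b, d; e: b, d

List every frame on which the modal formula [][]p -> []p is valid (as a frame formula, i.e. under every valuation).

The schema corresponds to density: forall x forall y (Rxy -> exists z (Rxz & Rzy)).
F1: fails — Rts but no z with Rtz and Rzs.
F2: fails — R14 but no z with R1z and Rz4.
F3: fails — Rw1w0 but no z with Rw1z and Rzw0.
F4: satisfies the condition.
F5: fails — Rba but no z with Rbz and Rza.
Valid on: F4.

F4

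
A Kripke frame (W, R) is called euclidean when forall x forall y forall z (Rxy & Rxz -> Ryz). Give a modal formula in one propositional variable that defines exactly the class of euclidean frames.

◇ψ → □◇ψ

A defining formula is ◇ψ → □◇ψ (the 5 axiom).
Suppose ◇ψ→□◇ψ is valid. Take Rxy, Rxz and set V(ψ)={y}. Then ◇ψ at x, so □◇ψ at x, so ◇ψ at z, so some w with Rzw has ψ; w=y, i.e. Rzy. By symmetry of the argument, Ryz.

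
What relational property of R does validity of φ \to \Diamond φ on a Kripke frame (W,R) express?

reflexivity

This is a form of the T axiom.
Its frame correspondent is reflexivity — \forall x Rxx.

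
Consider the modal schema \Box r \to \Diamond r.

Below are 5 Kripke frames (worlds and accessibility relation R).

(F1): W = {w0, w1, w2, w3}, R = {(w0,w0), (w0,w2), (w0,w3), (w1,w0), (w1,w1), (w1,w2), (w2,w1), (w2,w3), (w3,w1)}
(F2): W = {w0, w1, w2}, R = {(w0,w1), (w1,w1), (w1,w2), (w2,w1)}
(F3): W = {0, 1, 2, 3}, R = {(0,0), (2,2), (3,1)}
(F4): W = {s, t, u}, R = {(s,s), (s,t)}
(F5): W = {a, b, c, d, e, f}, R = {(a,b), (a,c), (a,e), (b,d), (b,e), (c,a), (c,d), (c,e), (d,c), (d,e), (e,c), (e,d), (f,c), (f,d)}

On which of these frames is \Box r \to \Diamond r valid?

The schema corresponds to seriality: \forall x \exists y Rxy.
(F1): ✓.
(F2): ✓.
(F3): fails — world 1 has no successor.
(F4): fails — world t has no successor.
(F5): ✓.
Valid on: (F1), (F2), (F5).

(F1), (F2), (F5)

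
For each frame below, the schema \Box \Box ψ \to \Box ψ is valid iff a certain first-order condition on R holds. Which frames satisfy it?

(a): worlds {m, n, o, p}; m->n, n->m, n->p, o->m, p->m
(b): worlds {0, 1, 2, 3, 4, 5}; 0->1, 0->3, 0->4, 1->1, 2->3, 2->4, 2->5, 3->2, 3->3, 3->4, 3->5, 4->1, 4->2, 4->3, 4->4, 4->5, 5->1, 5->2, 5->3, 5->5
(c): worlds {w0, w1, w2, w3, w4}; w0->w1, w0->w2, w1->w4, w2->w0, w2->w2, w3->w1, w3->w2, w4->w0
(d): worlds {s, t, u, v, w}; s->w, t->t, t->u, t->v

The schema corresponds to density: \forall x \forall y (Rxy \to \exists z (Rxz \wedge Rzy)).
(a): fails — Rom but no z with Roz and Rzm.
(b): holds.
(c): fails — Rw3w1 but no z with Rw3z and Rzw1.
(d): fails — Rsw but no z with Rsz and Rzw.

(b)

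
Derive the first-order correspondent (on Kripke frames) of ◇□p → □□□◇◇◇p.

This is a Sahlqvist (Geach-type) schema ◇^1□^1p → □^3◇^3p.
Minimal-valuation argument: fix x; take any y with xR^1y and any z with xR^3z. Set V(p) to the set of worlds R-reachable from y in exactly 1 step. Then □^1p holds at y, so the antecedent holds at x; validity forces ◇^3p at z, giving a w with zR^3w and yR^1w.
First-order correspondent: ∀x ∀y ∀z ((xRy ∧ xR³z) → ∃w (yRw ∧ zR³w)).

∀x ∀y ∀z ((xRy ∧ xR³z) → ∃w (yRw ∧ zR³w))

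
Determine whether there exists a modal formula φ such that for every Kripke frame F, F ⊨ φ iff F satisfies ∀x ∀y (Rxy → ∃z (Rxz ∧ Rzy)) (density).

Yes — defined by □□r → □r

The condition is density. A defining modal formula is □□r → □r.
Suppose □□r→□r is valid. Take Rxy and set V(r)={w : xR²w}. Then □□r at x, so □r at x, so r at y, i.e. ∃z(Rxz∧Rzy).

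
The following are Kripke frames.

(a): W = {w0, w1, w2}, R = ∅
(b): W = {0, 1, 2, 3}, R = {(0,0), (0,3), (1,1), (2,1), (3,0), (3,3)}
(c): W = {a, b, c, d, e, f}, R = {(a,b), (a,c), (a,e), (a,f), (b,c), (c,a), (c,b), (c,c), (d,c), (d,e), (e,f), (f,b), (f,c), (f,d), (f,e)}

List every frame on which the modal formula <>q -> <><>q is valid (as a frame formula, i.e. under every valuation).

This is the axiom for a generalized confluence (Geach) condition; its first-order frame correspondent is forall x forall y (xRy -> exists w (y = w & x R^2 w)).
(a): ✓.
(b): ✓.
(c): fails — dRe but no w with e=w and dR²w.
Valid on: (a), (b).

(a), (b)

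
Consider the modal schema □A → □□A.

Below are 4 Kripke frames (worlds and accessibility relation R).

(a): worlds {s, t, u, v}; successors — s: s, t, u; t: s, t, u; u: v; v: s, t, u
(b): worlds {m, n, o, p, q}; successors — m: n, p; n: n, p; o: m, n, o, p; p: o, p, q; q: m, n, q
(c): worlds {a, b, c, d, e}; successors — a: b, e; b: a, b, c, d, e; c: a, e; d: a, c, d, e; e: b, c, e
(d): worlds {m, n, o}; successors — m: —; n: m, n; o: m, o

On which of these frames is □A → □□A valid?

(d)

The schema corresponds to transitivity: ∀x ∀y ∀z (Rxy ∧ Ryz → Rxz).
(a): fails — Ruv and Rvt but not Rut.
(b): fails — Rop and Rpq but not Roq.
(c): fails — Reb and Rba but not Rea.
(d): satisfies the condition.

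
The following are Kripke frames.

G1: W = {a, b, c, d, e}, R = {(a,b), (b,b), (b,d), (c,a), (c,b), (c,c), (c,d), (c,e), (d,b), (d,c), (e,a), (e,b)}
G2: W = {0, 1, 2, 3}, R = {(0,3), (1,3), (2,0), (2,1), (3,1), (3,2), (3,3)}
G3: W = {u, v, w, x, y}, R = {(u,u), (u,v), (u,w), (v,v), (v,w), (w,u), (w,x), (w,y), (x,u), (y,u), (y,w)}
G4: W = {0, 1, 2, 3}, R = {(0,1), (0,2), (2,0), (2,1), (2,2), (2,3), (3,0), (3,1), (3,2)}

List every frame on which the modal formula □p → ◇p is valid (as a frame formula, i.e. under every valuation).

The schema corresponds to seriality: ∀x ∃y Rxy.
G1: holds.
G2: holds.
G3: holds.
G4: fails — world 1 has no successor.

G1, G2, G3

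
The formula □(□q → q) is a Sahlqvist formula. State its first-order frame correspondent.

Suppose □(□q→q) is valid. Take Rxy and set V(q)={w : Ryw}. Then at y, □q holds; since □(□q→q) at x, □q→q at y, so q at y, i.e. Ryy.
Conversely, on a frame with shift-reflexivity the schema holds at every world under every valuation.
Frame condition: ∀x ∀y (Rxy → Ryy).

shift-reflexivity: ∀x ∀y (Rxy → Ryy)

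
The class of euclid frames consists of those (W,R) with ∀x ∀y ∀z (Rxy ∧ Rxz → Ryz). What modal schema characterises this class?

◇r → □◇r

This is the Euclidean property; the standard corresponding axiom is 5: ◇r → □◇r.
Suppose ◇r→□◇r is valid. Take Rxy, Rxz and set V(r)={y}. Then ◇r at x, so □◇r at x, so ◇r at z, so some w with Rzw has r; w=y, i.e. Rzy. By symmetry of the argument, Ryz.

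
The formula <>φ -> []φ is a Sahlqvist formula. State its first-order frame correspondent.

partial functionality

Suppose ◇φ→□φ is valid. Take Rxy, Rxz and set V(φ)={y}. Then ◇φ at x, so □φ at x, so φ at z, i.e. z=y.
Conversely, any frame satisfying forall x forall y forall z (Rxy & Rxz -> y = z) validates the schema.
Frame condition: forall x forall y forall z (Rxy & Rxz -> y = z).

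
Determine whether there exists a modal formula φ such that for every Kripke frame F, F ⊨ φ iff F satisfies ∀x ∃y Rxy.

Yes — defined by □r → ◇r

The condition is seriality. A defining modal formula is □r → ◇r.
Suppose □r→◇r is valid. At any x set V(r)=W. Then □r at x, so ◇r at x, so x has a successor.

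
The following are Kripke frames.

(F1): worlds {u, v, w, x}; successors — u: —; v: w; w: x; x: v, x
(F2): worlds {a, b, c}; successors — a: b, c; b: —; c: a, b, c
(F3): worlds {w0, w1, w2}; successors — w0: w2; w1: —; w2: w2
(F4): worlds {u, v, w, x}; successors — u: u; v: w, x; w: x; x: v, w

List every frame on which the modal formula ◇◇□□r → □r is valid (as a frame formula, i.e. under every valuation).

Frame correspondent (Sahlqvist): ∀x ∀y ∀z ((xR²y ∧ xRz) → ∃w (yR²w ∧ z = w)) — i.e. a generalized confluence (Geach) condition.
(F1): fails — xR²v, xRv but no t with vR²t and v=t.
(F2): fails — aR²b, aRb but no w with bR²w and b=w.
(F3): ✓.
(F4): fails — vR²w, vRx but no t with wR²t and x=t.

(F3)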